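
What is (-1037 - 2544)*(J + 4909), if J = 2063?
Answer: -24966732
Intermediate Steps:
(-1037 - 2544)*(J + 4909) = (-1037 - 2544)*(2063 + 4909) = -3581*6972 = -24966732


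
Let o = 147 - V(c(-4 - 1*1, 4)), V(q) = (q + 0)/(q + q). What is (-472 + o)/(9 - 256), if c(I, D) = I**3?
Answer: 651/494 ≈ 1.3178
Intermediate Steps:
V(q) = 1/2 (V(q) = q/((2*q)) = q*(1/(2*q)) = 1/2)
o = 293/2 (o = 147 - 1*1/2 = 147 - 1/2 = 293/2 ≈ 146.50)
(-472 + o)/(9 - 256) = (-472 + 293/2)/(9 - 256) = -651/2/(-247) = -651/2*(-1/247) = 651/494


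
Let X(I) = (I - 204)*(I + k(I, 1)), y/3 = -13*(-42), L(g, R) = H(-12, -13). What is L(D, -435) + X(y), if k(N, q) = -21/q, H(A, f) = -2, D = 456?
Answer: 2318776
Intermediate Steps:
L(g, R) = -2
y = 1638 (y = 3*(-13*(-42)) = 3*546 = 1638)
X(I) = (-204 + I)*(-21 + I) (X(I) = (I - 204)*(I - 21/1) = (-204 + I)*(I - 21*1) = (-204 + I)*(I - 21) = (-204 + I)*(-21 + I))
L(D, -435) + X(y) = -2 + (4284 + 1638**2 - 225*1638) = -2 + (4284 + 2683044 - 368550) = -2 + 2318778 = 2318776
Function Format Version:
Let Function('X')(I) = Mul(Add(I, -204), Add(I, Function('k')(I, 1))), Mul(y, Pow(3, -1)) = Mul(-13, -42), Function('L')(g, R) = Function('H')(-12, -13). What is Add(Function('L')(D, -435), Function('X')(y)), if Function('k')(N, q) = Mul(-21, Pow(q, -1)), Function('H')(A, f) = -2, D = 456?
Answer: 2318776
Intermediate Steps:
Function('L')(g, R) = -2
y = 1638 (y = Mul(3, Mul(-13, -42)) = Mul(3, 546) = 1638)
Function('X')(I) = Mul(Add(-204, I), Add(-21, I)) (Function('X')(I) = Mul(Add(I, -204), Add(I, Mul(-21, Pow(1, -1)))) = Mul(Add(-204, I), Add(I, Mul(-21, 1))) = Mul(Add(-204, I), Add(I, -21)) = Mul(Add(-204, I), Add(-21, I)))
Add(Function('L')(D, -435), Function('X')(y)) = Add(-2, Add(4284, Pow(1638, 2), Mul(-225, 1638))) = Add(-2, Add(4284, 2683044, -368550)) = Add(-2, 2318778) = 2318776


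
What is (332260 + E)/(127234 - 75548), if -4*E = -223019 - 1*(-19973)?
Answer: 766043/103372 ≈ 7.4105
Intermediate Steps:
E = 101523/2 (E = -(-223019 - 1*(-19973))/4 = -(-223019 + 19973)/4 = -¼*(-203046) = 101523/2 ≈ 50762.)
(332260 + E)/(127234 - 75548) = (332260 + 101523/2)/(127234 - 75548) = (766043/2)/51686 = (766043/2)*(1/51686) = 766043/103372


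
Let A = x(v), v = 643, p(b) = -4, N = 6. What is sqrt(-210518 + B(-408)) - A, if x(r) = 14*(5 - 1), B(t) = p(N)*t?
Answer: -56 + I*sqrt(208886) ≈ -56.0 + 457.04*I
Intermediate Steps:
B(t) = -4*t
x(r) = 56 (x(r) = 14*4 = 56)
A = 56
sqrt(-210518 + B(-408)) - A = sqrt(-210518 - 4*(-408)) - 1*56 = sqrt(-210518 + 1632) - 56 = sqrt(-208886) - 56 = I*sqrt(208886) - 56 = -56 + I*sqrt(208886)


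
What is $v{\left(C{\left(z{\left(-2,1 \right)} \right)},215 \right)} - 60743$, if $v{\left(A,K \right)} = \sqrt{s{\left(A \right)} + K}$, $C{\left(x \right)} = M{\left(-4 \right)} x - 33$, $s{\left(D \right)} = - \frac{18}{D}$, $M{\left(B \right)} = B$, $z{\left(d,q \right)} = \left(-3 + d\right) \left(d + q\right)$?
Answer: $-60743 + \frac{\sqrt{604889}}{53} \approx -60728.0$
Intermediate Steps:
$C{\left(x \right)} = -33 - 4 x$ ($C{\left(x \right)} = - 4 x - 33 = -33 - 4 x$)
$v{\left(A,K \right)} = \sqrt{K - \frac{18}{A}}$ ($v{\left(A,K \right)} = \sqrt{- \frac{18}{A} + K} = \sqrt{K - \frac{18}{A}}$)
$v{\left(C{\left(z{\left(-2,1 \right)} \right)},215 \right)} - 60743 = \sqrt{215 - \frac{18}{-33 - 4 \left(\left(-2\right)^{2} - -6 - 3 - 2\right)}} - 60743 = \sqrt{215 - \frac{18}{-33 - 4 \left(4 + 6 - 3 - 2\right)}} - 60743 = \sqrt{215 - \frac{18}{-33 - 20}} - 60743 = \sqrt{215 - \frac{18}{-53}} - 60743 = \sqrt{215 - - \frac{18}{53}} - 60743 = \sqrt{215 + \frac{18}{53}} - 60743 = \sqrt{\frac{11413}{53}} - 60743 = \frac{\sqrt{604889}}{53} - 60743 = -60743 + \frac{\sqrt{604889}}{53}$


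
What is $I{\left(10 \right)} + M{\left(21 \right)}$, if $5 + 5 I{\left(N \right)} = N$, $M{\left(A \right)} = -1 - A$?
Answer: $-21$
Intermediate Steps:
$I{\left(N \right)} = -1 + \frac{N}{5}$
$I{\left(10 \right)} + M{\left(21 \right)} = \left(-1 + \frac{1}{5} \cdot 10\right) - 22 = \left(-1 + 2\right) - 22 = 1 - 22 = -21$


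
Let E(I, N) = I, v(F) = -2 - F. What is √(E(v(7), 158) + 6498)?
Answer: 3*√721 ≈ 80.554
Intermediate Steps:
√(E(v(7), 158) + 6498) = √((-2 - 1*7) + 6498) = √((-2 - 7) + 6498) = √(-9 + 6498) = √6489 = 3*√721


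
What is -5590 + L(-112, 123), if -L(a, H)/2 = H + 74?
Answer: -5984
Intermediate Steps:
L(a, H) = -148 - 2*H (L(a, H) = -2*(H + 74) = -2*(74 + H) = -148 - 2*H)
-5590 + L(-112, 123) = -5590 + (-148 - 2*123) = -5590 + (-148 - 246) = -5590 - 394 = -5984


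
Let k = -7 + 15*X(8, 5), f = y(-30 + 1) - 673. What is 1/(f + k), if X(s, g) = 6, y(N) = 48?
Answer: -1/542 ≈ -0.0018450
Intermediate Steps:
f = -625 (f = 48 - 673 = -625)
k = 83 (k = -7 + 15*6 = -7 + 90 = 83)
1/(f + k) = 1/(-625 + 83) = 1/(-542) = -1/542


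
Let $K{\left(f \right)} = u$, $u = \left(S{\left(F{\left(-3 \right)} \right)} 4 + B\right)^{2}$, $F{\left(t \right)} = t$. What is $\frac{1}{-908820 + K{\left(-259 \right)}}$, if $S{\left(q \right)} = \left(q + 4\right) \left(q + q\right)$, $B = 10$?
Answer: $- \frac{1}{908624} \approx -1.1006 \cdot 10^{-6}$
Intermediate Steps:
$S{\left(q \right)} = 2 q \left(4 + q\right)$ ($S{\left(q \right)} = \left(4 + q\right) 2 q = 2 q \left(4 + q\right)$)
$u = 196$ ($u = \left(2 \left(-3\right) \left(4 - 3\right) 4 + 10\right)^{2} = \left(2 \left(-3\right) 1 \cdot 4 + 10\right)^{2} = \left(\left(-6\right) 4 + 10\right)^{2} = \left(-24 + 10\right)^{2} = \left(-14\right)^{2} = 196$)
$K{\left(f \right)} = 196$
$\frac{1}{-908820 + K{\left(-259 \right)}} = \frac{1}{-908820 + 196} = \frac{1}{-908624} = - \frac{1}{908624}$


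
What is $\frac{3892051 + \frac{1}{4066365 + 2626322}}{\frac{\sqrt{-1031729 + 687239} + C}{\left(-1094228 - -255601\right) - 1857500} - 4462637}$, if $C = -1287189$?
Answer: $- \frac{4023758888086357763650587596526}{4613653154088510358032712578673} + \frac{1672130206398287853 i \sqrt{344490}}{23068265770442551790163562893365} \approx -0.87214 + 4.2545 \cdot 10^{-11} i$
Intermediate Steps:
$\frac{3892051 + \frac{1}{4066365 + 2626322}}{\frac{\sqrt{-1031729 + 687239} + C}{\left(-1094228 - -255601\right) - 1857500} - 4462637} = \frac{3892051 + \frac{1}{4066365 + 2626322}}{\frac{\sqrt{-1031729 + 687239} - 1287189}{\left(-1094228 - -255601\right) - 1857500} - 4462637} = \frac{3892051 + \frac{1}{6692687}}{\frac{\sqrt{-344490} - 1287189}{\left(-1094228 + 255601\right) - 1857500} - 4462637} = \frac{3892051 + \frac{1}{6692687}}{\frac{i \sqrt{344490} - 1287189}{-838627 - 1857500} - 4462637} = \frac{26048279131038}{6692687 \left(\frac{-1287189 + i \sqrt{344490}}{-2696127} - 4462637\right)} = \frac{26048279131038}{6692687 \left(\left(-1287189 + i \sqrt{344490}\right) \left(- \frac{1}{2696127}\right) - 4462637\right)} = \frac{26048279131038}{6692687 \left(\left(\frac{429063}{898709} - \frac{i \sqrt{344490}}{2696127}\right) - 4462637\right)} = \frac{26048279131038}{6692687 \left(- \frac{4010611606570}{898709} - \frac{i \sqrt{344490}}{2696127}\right)}$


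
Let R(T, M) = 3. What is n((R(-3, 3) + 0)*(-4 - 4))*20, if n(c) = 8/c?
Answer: -20/3 ≈ -6.6667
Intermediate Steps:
n((R(-3, 3) + 0)*(-4 - 4))*20 = (8/(((3 + 0)*(-4 - 4))))*20 = (8/((3*(-8))))*20 = (8/(-24))*20 = (8*(-1/24))*20 = -1/3*20 = -20/3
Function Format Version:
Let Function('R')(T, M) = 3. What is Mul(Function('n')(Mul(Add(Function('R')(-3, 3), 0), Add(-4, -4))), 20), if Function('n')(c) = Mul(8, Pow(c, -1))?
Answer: Rational(-20, 3) ≈ -6.6667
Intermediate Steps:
Mul(Function('n')(Mul(Add(Function('R')(-3, 3), 0), Add(-4, -4))), 20) = Mul(Mul(8, Pow(Mul(Add(3, 0), Add(-4, -4)), -1)), 20) = Mul(Mul(8, Pow(Mul(3, -8), -1)), 20) = Mul(Mul(8, Pow(-24, -1)), 20) = Mul(Mul(8, Rational(-1, 24)), 20) = Mul(Rational(-1, 3), 20) = Rational(-20, 3)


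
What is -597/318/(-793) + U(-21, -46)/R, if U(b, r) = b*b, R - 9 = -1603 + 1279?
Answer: -587411/420290 ≈ -1.3976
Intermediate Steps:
R = -315 (R = 9 + (-1603 + 1279) = 9 - 324 = -315)
U(b, r) = b²
-597/318/(-793) + U(-21, -46)/R = -597/318/(-793) + (-21)²/(-315) = -597*1/318*(-1/793) + 441*(-1/315) = -199/106*(-1/793) - 7/5 = 199/84058 - 7/5 = -587411/420290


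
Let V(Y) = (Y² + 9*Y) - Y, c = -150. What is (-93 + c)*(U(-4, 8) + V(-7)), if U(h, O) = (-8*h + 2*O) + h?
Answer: -8991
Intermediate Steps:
U(h, O) = -7*h + 2*O
V(Y) = Y² + 8*Y
(-93 + c)*(U(-4, 8) + V(-7)) = (-93 - 150)*((-7*(-4) + 2*8) - 7*(8 - 7)) = -243*((28 + 16) - 7*1) = -243*(44 - 7) = -243*37 = -8991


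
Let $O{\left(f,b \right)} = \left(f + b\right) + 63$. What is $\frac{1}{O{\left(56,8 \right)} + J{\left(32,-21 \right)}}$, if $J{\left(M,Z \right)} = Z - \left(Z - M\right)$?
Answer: $\frac{1}{159} \approx 0.0062893$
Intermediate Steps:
$O{\left(f,b \right)} = 63 + b + f$ ($O{\left(f,b \right)} = \left(b + f\right) + 63 = 63 + b + f$)
$J{\left(M,Z \right)} = M$ ($J{\left(M,Z \right)} = Z + \left(M - Z\right) = M$)
$\frac{1}{O{\left(56,8 \right)} + J{\left(32,-21 \right)}} = \frac{1}{\left(63 + 8 + 56\right) + 32} = \frac{1}{127 + 32} = \frac{1}{159}$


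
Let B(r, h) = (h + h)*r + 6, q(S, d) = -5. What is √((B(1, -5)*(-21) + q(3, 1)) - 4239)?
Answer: 8*I*√65 ≈ 64.498*I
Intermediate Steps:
B(r, h) = 6 + 2*h*r (B(r, h) = (2*h)*r + 6 = 2*h*r + 6 = 6 + 2*h*r)
√((B(1, -5)*(-21) + q(3, 1)) - 4239) = √(((6 + 2*(-5)*1)*(-21) - 5) - 4239) = √(((6 - 10)*(-21) - 5) - 4239) = √((-4*(-21) - 5) - 4239) = √((84 - 5) - 4239) = √(79 - 4239) = √(-4160) = 8*I*√65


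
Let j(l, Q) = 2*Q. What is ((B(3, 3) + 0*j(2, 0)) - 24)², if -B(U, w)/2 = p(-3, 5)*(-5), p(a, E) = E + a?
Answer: 16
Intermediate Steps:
B(U, w) = 20 (B(U, w) = -2*(5 - 3)*(-5) = -4*(-5) = -2*(-10) = 20)
((B(3, 3) + 0*j(2, 0)) - 24)² = ((20 + 0*(2*0)) - 24)² = ((20 + 0*0) - 24)² = ((20 + 0) - 24)² = (20 - 24)² = (-4)² = 16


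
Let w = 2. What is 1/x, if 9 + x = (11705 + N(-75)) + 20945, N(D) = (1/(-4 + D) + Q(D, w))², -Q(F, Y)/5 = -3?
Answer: 6241/205114337 ≈ 3.0427e-5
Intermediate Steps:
Q(F, Y) = 15 (Q(F, Y) = -5*(-3) = 15)
N(D) = (15 + 1/(-4 + D))² (N(D) = (1/(-4 + D) + 15)² = (15 + 1/(-4 + D))²)
x = 205114337/6241 (x = -9 + ((11705 + (-59 + 15*(-75))²/(-4 - 75)²) + 20945) = -9 + ((11705 + (-59 - 1125)²/(-79)²) + 20945) = -9 + ((11705 + (-1184)²*(1/6241)) + 20945) = -9 + ((11705 + 1401856*(1/6241)) + 20945) = -9 + ((11705 + 1401856/6241) + 20945) = -9 + (74452761/6241 + 20945) = -9 + 205170506/6241 = 205114337/6241 ≈ 32866.)
1/x = 1/(205114337/6241) = 6241/205114337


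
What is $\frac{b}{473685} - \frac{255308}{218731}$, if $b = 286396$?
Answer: $- \frac{2534429848}{4504764945} \approx -0.56261$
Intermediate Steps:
$\frac{b}{473685} - \frac{255308}{218731} = \frac{286396}{473685} - \frac{255308}{218731} = 286396 \cdot \frac{1}{473685} - \frac{255308}{218731} = \frac{12452}{20595} - \frac{255308}{218731} = - \frac{2534429848}{4504764945}$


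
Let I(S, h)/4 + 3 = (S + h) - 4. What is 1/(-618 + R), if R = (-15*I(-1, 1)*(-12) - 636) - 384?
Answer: -1/6678 ≈ -0.00014975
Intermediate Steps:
I(S, h) = -28 + 4*S + 4*h (I(S, h) = -12 + 4*((S + h) - 4) = -12 + 4*(-4 + S + h) = -12 + (-16 + 4*S + 4*h) = -28 + 4*S + 4*h)
R = -6060 (R = (-15*(-28 + 4*(-1) + 4*1)*(-12) - 636) - 384 = (-15*(-28 - 4 + 4)*(-12) - 636) - 384 = (-15*(-28)*(-12) - 636) - 384 = (420*(-12) - 636) - 384 = (-5040 - 636) - 384 = -5676 - 384 = -6060)
1/(-618 + R) = 1/(-618 - 6060) = 1/(-6678) = -1/6678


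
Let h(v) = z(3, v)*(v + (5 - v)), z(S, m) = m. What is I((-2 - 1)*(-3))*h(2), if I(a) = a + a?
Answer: 180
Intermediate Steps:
h(v) = 5*v (h(v) = v*(v + (5 - v)) = v*5 = 5*v)
I(a) = 2*a
I((-2 - 1)*(-3))*h(2) = (2*((-2 - 1)*(-3)))*(5*2) = (2*(-3*(-3)))*10 = (2*9)*10 = 18*10 = 180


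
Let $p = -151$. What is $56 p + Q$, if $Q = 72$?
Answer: $-8384$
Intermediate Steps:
$56 p + Q = 56 \left(-151\right) + 72 = -8456 + 72 = -8384$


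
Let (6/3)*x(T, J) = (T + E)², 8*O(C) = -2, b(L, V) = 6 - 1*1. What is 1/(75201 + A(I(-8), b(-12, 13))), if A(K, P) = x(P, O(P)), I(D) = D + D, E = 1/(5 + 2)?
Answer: 49/3685497 ≈ 1.3295e-5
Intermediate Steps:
b(L, V) = 5 (b(L, V) = 6 - 1 = 5)
E = ⅐ (E = 1/7 = ⅐ ≈ 0.14286)
O(C) = -¼ (O(C) = (⅛)*(-2) = -¼)
x(T, J) = (⅐ + T)²/2 (x(T, J) = (T + ⅐)²/2 = (⅐ + T)²/2)
I(D) = 2*D
A(K, P) = (1 + 7*P)²/98
1/(75201 + A(I(-8), b(-12, 13))) = 1/(75201 + (1 + 7*5)²/98) = 1/(75201 + (1 + 35)²/98) = 1/(75201 + (1/98)*36²) = 1/(75201 + (1/98)*1296) = 1/(75201 + 648/49) = 1/(3685497/49) = 49/3685497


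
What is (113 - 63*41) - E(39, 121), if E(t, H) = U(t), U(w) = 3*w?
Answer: -2587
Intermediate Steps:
E(t, H) = 3*t
(113 - 63*41) - E(39, 121) = (113 - 63*41) - 3*39 = (113 - 2583) - 1*117 = -2470 - 117 = -2587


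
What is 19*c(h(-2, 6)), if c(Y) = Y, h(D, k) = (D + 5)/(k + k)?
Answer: 19/4 ≈ 4.7500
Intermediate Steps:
h(D, k) = (5 + D)/(2*k) (h(D, k) = (5 + D)/((2*k)) = (5 + D)*(1/(2*k)) = (5 + D)/(2*k))
19*c(h(-2, 6)) = 19*((½)*(5 - 2)/6) = 19*((½)*(⅙)*3) = 19*(¼) = 19/4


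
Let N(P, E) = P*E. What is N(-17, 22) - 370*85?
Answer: -31824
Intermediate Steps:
N(P, E) = E*P
N(-17, 22) - 370*85 = 22*(-17) - 370*85 = -374 - 31450 = -31824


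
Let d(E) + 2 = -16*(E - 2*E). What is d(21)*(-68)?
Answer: -22712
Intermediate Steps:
d(E) = -2 + 16*E (d(E) = -2 - 16*(E - 2*E) = -2 - (-16)*E = -2 + 16*E)
d(21)*(-68) = (-2 + 16*21)*(-68) = (-2 + 336)*(-68) = 334*(-68) = -22712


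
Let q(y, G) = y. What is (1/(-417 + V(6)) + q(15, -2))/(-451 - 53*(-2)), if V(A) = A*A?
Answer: -5714/131445 ≈ -0.043471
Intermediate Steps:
V(A) = A²
(1/(-417 + V(6)) + q(15, -2))/(-451 - 53*(-2)) = (1/(-417 + 6²) + 15)/(-451 - 53*(-2)) = (1/(-417 + 36) + 15)/(-451 + 106) = (1/(-381) + 15)/(-345) = (-1/381 + 15)*(-1/345) = (5714/381)*(-1/345) = -5714/131445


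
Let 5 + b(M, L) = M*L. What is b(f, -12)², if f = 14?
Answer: 29929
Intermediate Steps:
b(M, L) = -5 + L*M (b(M, L) = -5 + M*L = -5 + L*M)
b(f, -12)² = (-5 - 12*14)² = (-5 - 168)² = (-173)² = 29929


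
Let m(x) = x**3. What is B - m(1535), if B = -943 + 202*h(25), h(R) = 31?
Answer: -3616800056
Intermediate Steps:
B = 5319 (B = -943 + 202*31 = -943 + 6262 = 5319)
B - m(1535) = 5319 - 1*1535**3 = 5319 - 1*3616805375 = 5319 - 3616805375 = -3616800056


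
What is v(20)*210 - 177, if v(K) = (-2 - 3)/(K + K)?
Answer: -813/4 ≈ -203.25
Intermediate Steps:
v(K) = -5/(2*K) (v(K) = -5*1/(2*K) = -5/(2*K))
v(20)*210 - 177 = -5/2/20*210 - 177 = -5/2*1/20*210 - 177 = -1/8*210 - 177 = -105/4 - 177 = -813/4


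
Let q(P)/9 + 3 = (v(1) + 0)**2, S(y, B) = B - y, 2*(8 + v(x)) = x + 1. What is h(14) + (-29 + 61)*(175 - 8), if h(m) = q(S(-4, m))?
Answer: 5758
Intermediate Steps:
v(x) = -15/2 + x/2 (v(x) = -8 + (x + 1)/2 = -8 + (1 + x)/2 = -8 + (1/2 + x/2) = -15/2 + x/2)
q(P) = 414 (q(P) = -27 + 9*((-15/2 + (1/2)*1) + 0)**2 = -27 + 9*((-15/2 + 1/2) + 0)**2 = -27 + 9*(-7 + 0)**2 = -27 + 9*(-7)**2 = -27 + 9*49 = -27 + 441 = 414)
h(m) = 414
h(14) + (-29 + 61)*(175 - 8) = 414 + (-29 + 61)*(175 - 8) = 414 + 32*167 = 414 + 5344 = 5758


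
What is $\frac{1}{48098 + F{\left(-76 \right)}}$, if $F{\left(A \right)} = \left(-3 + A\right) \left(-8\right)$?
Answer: $\frac{1}{48730} \approx 2.0521 \cdot 10^{-5}$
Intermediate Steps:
$F{\left(A \right)} = 24 - 8 A$
$\frac{1}{48098 + F{\left(-76 \right)}} = \frac{1}{48098 + \left(24 - -608\right)} = \frac{1}{48098 + \left(24 + 608\right)} = \frac{1}{48098 + 632} = \frac{1}{48730}$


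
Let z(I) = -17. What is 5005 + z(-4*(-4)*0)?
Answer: 4988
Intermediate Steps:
5005 + z(-4*(-4)*0) = 5005 - 17 = 4988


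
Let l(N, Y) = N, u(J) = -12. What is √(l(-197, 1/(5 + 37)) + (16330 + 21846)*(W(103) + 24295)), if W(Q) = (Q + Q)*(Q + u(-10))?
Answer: √1643133019 ≈ 40536.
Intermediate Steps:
W(Q) = 2*Q*(-12 + Q) (W(Q) = (Q + Q)*(Q - 12) = (2*Q)*(-12 + Q) = 2*Q*(-12 + Q))
√(l(-197, 1/(5 + 37)) + (16330 + 21846)*(W(103) + 24295)) = √(-197 + (16330 + 21846)*(2*103*(-12 + 103) + 24295)) = √(-197 + 38176*(2*103*91 + 24295)) = √(-197 + 38176*(18746 + 24295)) = √(-197 + 38176*43041) = √(-197 + 1643133216) = √1643133019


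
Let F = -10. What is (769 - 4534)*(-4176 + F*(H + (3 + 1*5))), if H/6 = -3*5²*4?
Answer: -51746160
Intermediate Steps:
H = -1800 (H = 6*(-3*5²*4) = 6*(-3*25*4) = 6*(-75*4) = 6*(-1*300) = 6*(-300) = -1800)
(769 - 4534)*(-4176 + F*(H + (3 + 1*5))) = (769 - 4534)*(-4176 - 10*(-1800 + (3 + 1*5))) = -3765*(-4176 - 10*(-1800 + (3 + 5))) = -3765*(-4176 - 10*(-1800 + 8)) = -3765*(-4176 - 10*(-1792)) = -3765*(-4176 + 17920) = -3765*13744 = -51746160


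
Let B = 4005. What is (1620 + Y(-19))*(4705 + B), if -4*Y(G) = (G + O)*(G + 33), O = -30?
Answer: 15603965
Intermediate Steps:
Y(G) = -(-30 + G)*(33 + G)/4 (Y(G) = -(G - 30)*(G + 33)/4 = -(-30 + G)*(33 + G)/4)
(1620 + Y(-19))*(4705 + B) = (1620 + (495/2 - 3/4*(-19) - 1/4*(-19)**2))*(4705 + 4005) = (1620 + (495/2 + 57/4 - 1/4*361))*8710 = (1620 + (495/2 + 57/4 - 361/4))*8710 = (1620 + 343/2)*8710 = (3583/2)*8710 = 15603965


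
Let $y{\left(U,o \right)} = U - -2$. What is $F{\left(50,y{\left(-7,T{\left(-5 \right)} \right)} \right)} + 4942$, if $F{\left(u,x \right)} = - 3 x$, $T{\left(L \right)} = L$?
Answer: $4957$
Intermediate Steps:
$y{\left(U,o \right)} = 2 + U$ ($y{\left(U,o \right)} = U + 2 = 2 + U$)
$F{\left(50,y{\left(-7,T{\left(-5 \right)} \right)} \right)} + 4942 = - 3 \left(2 - 7\right) + 4942 = \left(-3\right) \left(-5\right) + 4942 = 15 + 4942 = 4957$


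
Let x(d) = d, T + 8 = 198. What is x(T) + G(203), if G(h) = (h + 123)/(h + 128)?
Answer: 63216/331 ≈ 190.98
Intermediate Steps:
T = 190 (T = -8 + 198 = 190)
G(h) = (123 + h)/(128 + h)
x(T) + G(203) = 190 + (123 + 203)/(128 + 203) = 190 + 326/331 = 63216/331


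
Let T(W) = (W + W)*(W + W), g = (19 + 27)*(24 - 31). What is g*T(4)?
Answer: -20608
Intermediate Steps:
g = -322 (g = 46*(-7) = -322)
T(W) = 4*W**2 (T(W) = (2*W)*(2*W) = 4*W**2)
g*T(4) = -1288*4**2 = -1288*16 = -322*64 = -20608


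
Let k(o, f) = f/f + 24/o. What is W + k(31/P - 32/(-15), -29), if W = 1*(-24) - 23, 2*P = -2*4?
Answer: -16942/337 ≈ -50.273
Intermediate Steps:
P = -4 (P = (-2*4)/2 = (1/2)*(-8) = -4)
k(o, f) = 1 + 24/o
W = -47 (W = -24 - 23 = -47)
W + k(31/P - 32/(-15), -29) = -47 + (24 + (31/(-4) - 32/(-15)))/(31/(-4) - 32/(-15)) = -47 + (24 + (31*(-1/4) - 32*(-1/15)))/(31*(-1/4) - 32*(-1/15)) = -47 + (24 + (-31/4 + 32/15))/(-31/4 + 32/15) = -47 + (24 - 337/60)/(-337/60) = -47 - 60/337*1103/60 = -47 - 1103/337 = -16942/337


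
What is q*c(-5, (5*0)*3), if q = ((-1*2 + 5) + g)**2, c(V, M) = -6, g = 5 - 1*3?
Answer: -150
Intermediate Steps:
g = 2 (g = 5 - 3 = 2)
q = 25 (q = ((-1*2 + 5) + 2)**2 = ((-2 + 5) + 2)**2 = (3 + 2)**2 = 5**2 = 25)
q*c(-5, (5*0)*3) = 25*(-6) = -150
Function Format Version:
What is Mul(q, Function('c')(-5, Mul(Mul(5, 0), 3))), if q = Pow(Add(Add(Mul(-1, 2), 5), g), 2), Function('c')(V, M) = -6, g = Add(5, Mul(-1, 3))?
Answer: -150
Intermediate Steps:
g = 2 (g = Add(5, -3) = 2)
q = 25 (q = Pow(Add(Add(Mul(-1, 2), 5), 2), 2) = Pow(Add(Add(-2, 5), 2), 2) = Pow(Add(3, 2), 2) = Pow(5, 2) = 25)
Mul(q, Function('c')(-5, Mul(Mul(5, 0), 3))) = Mul(25, -6) = -150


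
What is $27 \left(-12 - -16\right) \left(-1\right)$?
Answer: $-108$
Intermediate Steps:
$27 \left(-12 - -16\right) \left(-1\right) = 27 \left(-12 + 16\right) \left(-1\right) = 27 \cdot 4 \left(-1\right) = 108 \left(-1\right) = -108$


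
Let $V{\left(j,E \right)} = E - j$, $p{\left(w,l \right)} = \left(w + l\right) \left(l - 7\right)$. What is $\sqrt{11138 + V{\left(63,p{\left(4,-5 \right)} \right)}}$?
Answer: $\sqrt{11087} \approx 105.29$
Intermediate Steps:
$p{\left(w,l \right)} = \left(-7 + l\right) \left(l + w\right)$ ($p{\left(w,l \right)} = \left(l + w\right) \left(-7 + l\right) = \left(-7 + l\right) \left(l + w\right)$)
$\sqrt{11138 + V{\left(63,p{\left(4,-5 \right)} \right)}} = \sqrt{11138 - 51} = \sqrt{11087}$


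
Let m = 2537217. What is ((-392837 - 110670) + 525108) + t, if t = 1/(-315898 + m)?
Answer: 47982711720/2221319 ≈ 21601.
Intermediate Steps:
t = 1/2221319 (t = 1/(-315898 + 2537217) = 1/2221319 ≈ 4.5018e-7)
((-392837 - 110670) + 525108) + t = ((-392837 - 110670) + 525108) + 1/2221319 = (-503507 + 525108) + 1/2221319 = 21601 + 1/2221319 = 47982711720/2221319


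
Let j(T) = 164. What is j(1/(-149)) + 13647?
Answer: 13811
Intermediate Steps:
j(1/(-149)) + 13647 = 164 + 13647 = 13811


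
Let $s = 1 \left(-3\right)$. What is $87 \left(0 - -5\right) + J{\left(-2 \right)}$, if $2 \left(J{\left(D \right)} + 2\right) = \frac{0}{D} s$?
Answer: $433$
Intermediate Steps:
$s = -3$
$J{\left(D \right)} = -2$ ($J{\left(D \right)} = -2 + \frac{\frac{0}{D} \left(-3\right)}{2} = -2 + \frac{0 \left(-3\right)}{2} = -2 + \frac{1}{2} \cdot 0 = -2 + 0 = -2$)
$87 \left(0 - -5\right) + J{\left(-2 \right)} = 87 \left(0 - -5\right) - 2 = 87 \left(0 + 5\right) - 2 = 87 \cdot 5 - 2 = 435 - 2 = 433$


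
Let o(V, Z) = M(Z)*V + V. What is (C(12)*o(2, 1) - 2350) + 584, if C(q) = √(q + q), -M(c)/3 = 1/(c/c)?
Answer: -1766 - 8*√6 ≈ -1785.6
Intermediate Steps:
M(c) = -3 (M(c) = -3/(c/c) = -3/1 = -3*1 = -3)
o(V, Z) = -2*V (o(V, Z) = -3*V + V = -2*V)
C(q) = √2*√q (C(q) = √(2*q) = √2*√q)
(C(12)*o(2, 1) - 2350) + 584 = ((√2*√12)*(-2*2) - 2350) + 584 = ((√2*(2*√3))*(-4) - 2350) + 584 = ((2*√6)*(-4) - 2350) + 584 = (-8*√6 - 2350) + 584 = (-2350 - 8*√6) + 584 = -1766 - 8*√6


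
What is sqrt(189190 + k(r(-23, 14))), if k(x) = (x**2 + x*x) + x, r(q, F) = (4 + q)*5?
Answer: sqrt(207145) ≈ 455.13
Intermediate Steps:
r(q, F) = 20 + 5*q
k(x) = x + 2*x**2 (k(x) = (x**2 + x**2) + x = 2*x**2 + x = x + 2*x**2)
sqrt(189190 + k(r(-23, 14))) = sqrt(189190 + (20 + 5*(-23))*(1 + 2*(20 + 5*(-23)))) = sqrt(189190 + (20 - 115)*(1 + 2*(20 - 115))) = sqrt(189190 - 95*(1 + 2*(-95))) = sqrt(189190 - 95*(1 - 190)) = sqrt(189190 - 95*(-189)) = sqrt(189190 + 17955) = sqrt(207145)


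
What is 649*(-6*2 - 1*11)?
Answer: -14927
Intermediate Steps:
649*(-6*2 - 1*11) = 649*(-12 - 11) = 649*(-23) = -14927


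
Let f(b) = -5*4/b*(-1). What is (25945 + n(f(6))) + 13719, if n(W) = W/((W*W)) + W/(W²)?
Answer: 198323/5 ≈ 39665.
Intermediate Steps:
f(b) = 20/b (f(b) = -(-20)/b = 20/b)
n(W) = 2/W (n(W) = W/(W²) + W/W² = W/W² + 1/W = 1/W + 1/W = 2/W)
(25945 + n(f(6))) + 13719 = (25945 + 2/((20/6))) + 13719 = (25945 + 2/((20*(⅙)))) + 13719 = (25945 + 2/(10/3)) + 13719 = (25945 + 2*(3/10)) + 13719 = (25945 + ⅗) + 13719 = 129728/5 + 13719 = 198323/5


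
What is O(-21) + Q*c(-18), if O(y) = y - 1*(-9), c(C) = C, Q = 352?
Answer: -6348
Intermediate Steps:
O(y) = 9 + y (O(y) = y + 9 = 9 + y)
O(-21) + Q*c(-18) = (9 - 21) + 352*(-18) = -12 - 6336 = -6348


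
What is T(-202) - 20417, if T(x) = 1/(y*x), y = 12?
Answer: -49490809/2424 ≈ -20417.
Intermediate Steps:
T(x) = 1/(12*x)
T(-202) - 20417 = (1/12)/(-202) - 20417 = (1/12)*(-1/202) - 20417 = -1/2424 - 20417 = -49490809/2424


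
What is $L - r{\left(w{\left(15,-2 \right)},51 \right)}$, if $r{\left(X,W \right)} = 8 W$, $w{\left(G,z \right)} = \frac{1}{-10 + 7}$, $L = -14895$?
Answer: $-15303$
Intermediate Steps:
$w{\left(G,z \right)} = - \frac{1}{3}$ ($w{\left(G,z \right)} = \frac{1}{-3} = - \frac{1}{3}$)
$L - r{\left(w{\left(15,-2 \right)},51 \right)} = -14895 - 8 \cdot 51 = -14895 - 408 = -15303$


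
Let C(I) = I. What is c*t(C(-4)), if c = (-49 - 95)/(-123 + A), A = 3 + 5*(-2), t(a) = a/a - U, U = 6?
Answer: -72/13 ≈ -5.5385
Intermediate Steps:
t(a) = -5 (t(a) = a/a - 1*6 = 1 - 6 = -5)
A = -7 (A = 3 - 10 = -7)
c = 72/65 (c = (-49 - 95)/(-123 - 7) = -144/(-130) = -144*(-1/130) = 72/65 ≈ 1.1077)
c*t(C(-4)) = (72/65)*(-5) = -72/13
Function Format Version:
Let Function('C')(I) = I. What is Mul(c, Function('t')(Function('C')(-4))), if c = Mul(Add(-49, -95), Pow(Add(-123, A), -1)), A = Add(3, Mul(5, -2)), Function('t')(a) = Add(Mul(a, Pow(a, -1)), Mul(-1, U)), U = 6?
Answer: Rational(-72, 13) ≈ -5.5385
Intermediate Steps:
Function('t')(a) = -5 (Function('t')(a) = Add(Mul(a, Pow(a, -1)), Mul(-1, 6)) = Add(1, -6) = -5)
A = -7 (A = Add(3, -10) = -7)
c = Rational(72, 65) (c = Mul(Add(-49, -95), Pow(Add(-123, -7), -1)) = Mul(-144, Pow(-130, -1)) = Mul(-144, Rational(-1, 130)) = Rational(72, 65) ≈ 1.1077)
Mul(c, Function('t')(Function('C')(-4))) = Mul(Rational(72, 65), -5) = Rational(-72, 13)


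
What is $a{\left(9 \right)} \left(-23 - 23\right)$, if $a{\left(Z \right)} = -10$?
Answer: $460$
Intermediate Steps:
$a{\left(9 \right)} \left(-23 - 23\right) = - 10 \left(-23 - 23\right) = \left(-10\right) \left(-46\right) = 460$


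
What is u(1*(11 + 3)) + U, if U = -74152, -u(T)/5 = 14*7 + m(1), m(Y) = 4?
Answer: -74662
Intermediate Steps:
u(T) = -510 (u(T) = -5*(14*7 + 4) = -5*(98 + 4) = -5*102 = -510)
u(1*(11 + 3)) + U = -510 - 74152 = -74662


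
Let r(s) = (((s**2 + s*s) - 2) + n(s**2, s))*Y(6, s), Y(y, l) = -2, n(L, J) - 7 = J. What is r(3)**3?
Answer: -140608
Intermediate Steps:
n(L, J) = 7 + J
r(s) = -10 - 4*s**2 - 2*s (r(s) = (((s**2 + s*s) - 2) + (7 + s))*(-2) = (((s**2 + s**2) - 2) + (7 + s))*(-2) = ((2*s**2 - 2) + (7 + s))*(-2) = ((-2 + 2*s**2) + (7 + s))*(-2) = (5 + s + 2*s**2)*(-2) = -10 - 4*s**2 - 2*s)
r(3)**3 = (-10 - 4*3**2 - 2*3)**3 = (-10 - 4*9 - 6)**3 = (-10 - 36 - 6)**3 = (-52)**3 = -140608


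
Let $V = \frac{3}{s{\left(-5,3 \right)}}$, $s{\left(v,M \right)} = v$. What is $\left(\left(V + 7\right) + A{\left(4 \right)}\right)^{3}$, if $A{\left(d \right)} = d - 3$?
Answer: $\frac{50653}{125} \approx 405.22$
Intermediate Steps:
$A{\left(d \right)} = -3 + d$
$V = - \frac{3}{5}$ ($V = \frac{3}{-5} = 3 \left(- \frac{1}{5}\right) = - \frac{3}{5} \approx -0.6$)
$\left(\left(V + 7\right) + A{\left(4 \right)}\right)^{3} = \left(\left(- \frac{3}{5} + 7\right) + \left(-3 + 4\right)\right)^{3} = \left(\frac{32}{5} + 1\right)^{3} = \left(\frac{37}{5}\right)^{3} = \frac{50653}{125}$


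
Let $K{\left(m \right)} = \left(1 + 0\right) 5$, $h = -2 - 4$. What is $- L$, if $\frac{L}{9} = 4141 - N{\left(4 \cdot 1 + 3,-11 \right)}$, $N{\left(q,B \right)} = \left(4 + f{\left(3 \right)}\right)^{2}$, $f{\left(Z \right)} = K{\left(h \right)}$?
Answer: $-36540$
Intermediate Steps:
$h = -6$
$K{\left(m \right)} = 5$ ($K{\left(m \right)} = 1 \cdot 5 = 5$)
$f{\left(Z \right)} = 5$
$N{\left(q,B \right)} = 81$ ($N{\left(q,B \right)} = \left(4 + 5\right)^{2} = 9^{2} = 81$)
$L = 36540$ ($L = 9 \left(4141 - 81\right) = 9 \cdot 4060 = 36540$)
$- L = \left(-1\right) 36540 = -36540$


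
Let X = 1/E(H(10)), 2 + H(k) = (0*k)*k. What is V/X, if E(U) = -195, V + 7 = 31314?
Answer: -6104865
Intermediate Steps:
V = 31307 (V = -7 + 31314 = 31307)
H(k) = -2 (H(k) = -2 + (0*k)*k = -2 + 0*k = -2 + 0 = -2)
X = -1/195 (X = 1/(-195) = -1/195 ≈ -0.0051282)
V/X = 31307/(-1/195) = 31307*(-195) = -6104865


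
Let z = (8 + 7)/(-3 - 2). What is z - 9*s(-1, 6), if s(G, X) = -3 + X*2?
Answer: -84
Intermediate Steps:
z = -3 (z = 15/(-5) = 15*(-⅕) = -3)
s(G, X) = -3 + 2*X
z - 9*s(-1, 6) = -3 - 9*(-3 + 2*6) = -3 - 9*(-3 + 12) = -3 - 9*9 = -3 - 81 = -84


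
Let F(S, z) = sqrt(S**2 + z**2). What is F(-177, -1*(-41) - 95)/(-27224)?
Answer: -3*sqrt(3805)/27224 ≈ -0.0067975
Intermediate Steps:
F(-177, -1*(-41) - 95)/(-27224) = sqrt((-177)**2 + (-1*(-41) - 95)**2)/(-27224) = sqrt(31329 + (41 - 95)**2)*(-1/27224) = sqrt(31329 + (-54)**2)*(-1/27224) = sqrt(31329 + 2916)*(-1/27224) = sqrt(34245)*(-1/27224) = (3*sqrt(3805))*(-1/27224) = -3*sqrt(3805)/27224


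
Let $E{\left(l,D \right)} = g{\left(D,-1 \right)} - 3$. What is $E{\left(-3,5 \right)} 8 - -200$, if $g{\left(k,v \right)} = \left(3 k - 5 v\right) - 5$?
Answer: $296$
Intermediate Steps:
$g{\left(k,v \right)} = -5 - 5 v + 3 k$ ($g{\left(k,v \right)} = \left(- 5 v + 3 k\right) - 5 = -5 - 5 v + 3 k$)
$E{\left(l,D \right)} = -3 + 3 D$ ($E{\left(l,D \right)} = \left(-5 - -5 + 3 D\right) - 3 = \left(-5 + 5 + 3 D\right) - 3 = 3 D - 3 = -3 + 3 D$)
$E{\left(-3,5 \right)} 8 - -200 = \left(-3 + 3 \cdot 5\right) 8 - -200 = \left(-3 + 15\right) 8 + 200 = 12 \cdot 8 + 200 = 96 + 200 = 296$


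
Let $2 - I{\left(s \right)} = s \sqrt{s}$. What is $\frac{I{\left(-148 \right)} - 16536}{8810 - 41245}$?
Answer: $\frac{16534}{32435} - \frac{296 i \sqrt{37}}{32435} \approx 0.50976 - 0.055511 i$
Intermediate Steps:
$I{\left(s \right)} = 2 - s^{\frac{3}{2}}$ ($I{\left(s \right)} = 2 - s \sqrt{s} = 2 - s^{\frac{3}{2}}$)
$\frac{I{\left(-148 \right)} - 16536}{8810 - 41245} = \frac{\left(2 - \left(-148\right)^{\frac{3}{2}}\right) - 16536}{8810 - 41245} = \frac{\left(2 - - 296 i \sqrt{37}\right) - 16536}{-32435} = \left(\left(2 + 296 i \sqrt{37}\right) - 16536\right) \left(- \frac{1}{32435}\right) = \left(-16534 + 296 i \sqrt{37}\right) \left(- \frac{1}{32435}\right) = \frac{16534}{32435} - \frac{296 i \sqrt{37}}{32435}$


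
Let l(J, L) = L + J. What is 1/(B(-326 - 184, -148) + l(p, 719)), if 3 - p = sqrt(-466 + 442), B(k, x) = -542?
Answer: 15/2702 + I*sqrt(6)/16212 ≈ 0.0055514 + 0.00015109*I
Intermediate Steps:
p = 3 - 2*I*sqrt(6) (p = 3 - sqrt(-466 + 442) = 3 - sqrt(-24) = 3 - 2*I*sqrt(6) ≈ 3.0 - 4.899*I)
l(J, L) = J + L
1/(B(-326 - 184, -148) + l(p, 719)) = 1/(-542 + ((3 - 2*I*sqrt(6)) + 719)) = 1/(-542 + (722 - 2*I*sqrt(6))) = 1/(180 - 2*I*sqrt(6))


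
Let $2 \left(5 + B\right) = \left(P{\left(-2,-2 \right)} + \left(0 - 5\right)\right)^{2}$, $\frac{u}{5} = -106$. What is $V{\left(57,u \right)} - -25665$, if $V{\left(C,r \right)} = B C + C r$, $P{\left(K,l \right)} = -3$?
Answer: $-3006$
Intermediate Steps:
$u = -530$ ($u = 5 \left(-106\right) = -530$)
$B = 27$ ($B = -5 + \frac{\left(-3 + \left(0 - 5\right)\right)^{2}}{2} = -5 + \frac{\left(-3 - 5\right)^{2}}{2} = -5 + \frac{\left(-8\right)^{2}}{2} = -5 + \frac{1}{2} \cdot 64 = -5 + 32 = 27$)
$V{\left(C,r \right)} = 27 C + C r$
$V{\left(57,u \right)} - -25665 = 57 \left(27 - 530\right) - -25665 = 57 \left(-503\right) + 25665 = -28671 + 25665 = -3006$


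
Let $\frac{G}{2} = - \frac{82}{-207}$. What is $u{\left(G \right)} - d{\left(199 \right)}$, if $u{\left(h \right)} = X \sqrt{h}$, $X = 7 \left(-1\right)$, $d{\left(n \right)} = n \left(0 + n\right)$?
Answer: $-39601 - \frac{14 \sqrt{943}}{69} \approx -39607.0$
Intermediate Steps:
$d{\left(n \right)} = n^{2}$ ($d{\left(n \right)} = n n = n^{2}$)
$G = \frac{164}{207}$ ($G = 2 \left(- \frac{82}{-207}\right) = 2 \left(\left(-82\right) \left(- \frac{1}{207}\right)\right) = 2 \cdot \frac{82}{207} = \frac{164}{207} \approx 0.79227$)
$X = -7$
$u{\left(h \right)} = - 7 \sqrt{h}$
$u{\left(G \right)} - d{\left(199 \right)} = - 7 \sqrt{\frac{164}{207}} - 199^{2} = - 7 \frac{2 \sqrt{943}}{69} - 39601 = - \frac{14 \sqrt{943}}{69} - 39601 = -39601 - \frac{14 \sqrt{943}}{69}$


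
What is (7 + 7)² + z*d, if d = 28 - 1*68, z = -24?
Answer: 1156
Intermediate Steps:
d = -40 (d = 28 - 68 = -40)
(7 + 7)² + z*d = (7 + 7)² - 24*(-40) = 14² + 960 = 196 + 960 = 1156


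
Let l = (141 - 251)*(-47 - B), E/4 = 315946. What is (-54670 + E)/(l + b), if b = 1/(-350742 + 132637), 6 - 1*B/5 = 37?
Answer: -263713808970/2591087401 ≈ -101.78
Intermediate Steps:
B = -155 (B = 30 - 5*37 = 30 - 185 = -155)
E = 1263784 (E = 4*315946 = 1263784)
b = -1/218105 (b = 1/(-218105) = -1/218105 ≈ -4.5849e-6)
l = -11880 (l = (141 - 251)*(-47 - 1*(-155)) = -110*(-47 + 155) = -110*108 = -11880)
(-54670 + E)/(l + b) = (-54670 + 1263784)/(-11880 - 1/218105) = 1209114/(-2591087401/218105) = 1209114*(-218105/2591087401) = -263713808970/2591087401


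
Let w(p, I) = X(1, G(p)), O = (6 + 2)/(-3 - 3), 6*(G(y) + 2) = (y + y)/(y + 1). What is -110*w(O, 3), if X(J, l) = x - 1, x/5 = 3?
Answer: -1540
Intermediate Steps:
x = 15 (x = 5*3 = 15)
G(y) = -2 + y/(3*(1 + y)) (G(y) = -2 + ((y + y)/(y + 1))/6 = -2 + ((2*y)/(1 + y))/6 = -2 + (2*y/(1 + y))/6 = -2 + y/(3*(1 + y)))
X(J, l) = 14 (X(J, l) = 15 - 1 = 14)
O = -4/3 (O = 8/(-6) = 8*(-⅙) = -4/3 ≈ -1.3333)
w(p, I) = 14
-110*w(O, 3) = -110*14 = -1540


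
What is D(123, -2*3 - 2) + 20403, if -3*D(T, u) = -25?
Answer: 61234/3 ≈ 20411.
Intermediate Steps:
D(T, u) = 25/3 (D(T, u) = -⅓*(-25) = 25/3)
D(123, -2*3 - 2) + 20403 = 25/3 + 20403 = 61234/3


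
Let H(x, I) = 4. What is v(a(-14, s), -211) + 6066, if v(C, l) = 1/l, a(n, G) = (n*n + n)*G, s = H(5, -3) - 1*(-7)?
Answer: 1279925/211 ≈ 6066.0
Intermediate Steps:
s = 11 (s = 4 - 1*(-7) = 4 + 7 = 11)
a(n, G) = G*(n + n**2) (a(n, G) = (n**2 + n)*G = (n + n**2)*G = G*(n + n**2))
v(a(-14, s), -211) + 6066 = 1/(-211) + 6066 = -1/211 + 6066 = 1279925/211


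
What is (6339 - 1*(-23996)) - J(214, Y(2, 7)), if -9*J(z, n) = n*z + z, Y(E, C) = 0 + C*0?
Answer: 273229/9 ≈ 30359.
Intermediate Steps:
Y(E, C) = 0 (Y(E, C) = 0 + 0 = 0)
J(z, n) = -z/9 - n*z/9 (J(z, n) = -(n*z + z)/9 = -(z + n*z)/9 = -z/9 - n*z/9)
(6339 - 1*(-23996)) - J(214, Y(2, 7)) = (6339 - 1*(-23996)) - (-1)*214*(1 + 0)/9 = (6339 + 23996) - (-1)*214/9 = 30335 - 1*(-214/9) = 30335 + 214/9 = 273229/9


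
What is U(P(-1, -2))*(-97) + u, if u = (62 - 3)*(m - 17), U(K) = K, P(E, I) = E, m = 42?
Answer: 1572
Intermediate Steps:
u = 1475 (u = (62 - 3)*(42 - 17) = 59*25 = 1475)
U(P(-1, -2))*(-97) + u = -1*(-97) + 1475 = 97 + 1475 = 1572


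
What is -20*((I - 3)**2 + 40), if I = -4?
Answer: -1780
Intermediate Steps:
-20*((I - 3)**2 + 40) = -20*((-4 - 3)**2 + 40) = -20*((-7)**2 + 40) = -20*(49 + 40) = -20*89 = -1780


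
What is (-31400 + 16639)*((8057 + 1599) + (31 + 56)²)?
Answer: -254258225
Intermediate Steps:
(-31400 + 16639)*((8057 + 1599) + (31 + 56)²) = -14761*(9656 + 87²) = -14761*(9656 + 7569) = -14761*17225 = -254258225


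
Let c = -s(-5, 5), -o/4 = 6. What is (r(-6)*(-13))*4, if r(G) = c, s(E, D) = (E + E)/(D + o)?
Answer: 520/19 ≈ 27.368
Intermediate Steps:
o = -24 (o = -4*6 = -24)
s(E, D) = 2*E/(-24 + D) (s(E, D) = (E + E)/(D - 24) = (2*E)/(-24 + D) = 2*E/(-24 + D))
c = -10/19 (c = -2*(-5)/(-24 + 5) = -2*(-5)/(-19) = -2*(-5)*(-1)/19 = -1*10/19 = -10/19 ≈ -0.52632)
r(G) = -10/19
(r(-6)*(-13))*4 = -10/19*(-13)*4 = (130/19)*4 = 520/19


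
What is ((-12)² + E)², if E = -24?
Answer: 14400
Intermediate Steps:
((-12)² + E)² = ((-12)² - 24)² = (144 - 24)² = 120² = 14400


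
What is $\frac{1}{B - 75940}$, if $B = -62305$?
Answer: $- \frac{1}{138245} \approx -7.2335 \cdot 10^{-6}$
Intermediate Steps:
$\frac{1}{B - 75940} = \frac{1}{-62305 - 75940} = \frac{1}{-138245} = - \frac{1}{138245}$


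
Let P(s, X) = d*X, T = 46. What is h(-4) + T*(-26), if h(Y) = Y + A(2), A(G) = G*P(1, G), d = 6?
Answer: -1176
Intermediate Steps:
P(s, X) = 6*X
A(G) = 6*G² (A(G) = G*(6*G) = 6*G²)
h(Y) = 24 + Y (h(Y) = Y + 6*2² = Y + 6*4 = Y + 24 = 24 + Y)
h(-4) + T*(-26) = (24 - 4) + 46*(-26) = 20 - 1196 = -1176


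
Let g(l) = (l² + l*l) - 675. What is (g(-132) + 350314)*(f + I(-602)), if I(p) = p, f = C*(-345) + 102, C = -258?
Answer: 34030944370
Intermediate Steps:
f = 89112 (f = -258*(-345) + 102 = 89010 + 102 = 89112)
g(l) = -675 + 2*l² (g(l) = (l² + l²) - 675 = 2*l² - 675 = -675 + 2*l²)
(g(-132) + 350314)*(f + I(-602)) = ((-675 + 2*(-132)²) + 350314)*(89112 - 602) = ((-675 + 2*17424) + 350314)*88510 = ((-675 + 34848) + 350314)*88510 = (34173 + 350314)*88510 = 384487*88510 = 34030944370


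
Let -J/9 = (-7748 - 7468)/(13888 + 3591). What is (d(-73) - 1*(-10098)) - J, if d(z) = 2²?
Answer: 176435914/17479 ≈ 10094.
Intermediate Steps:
d(z) = 4
J = 136944/17479 (J = -9*(-7748 - 7468)/(13888 + 3591) = -(-136944)/17479 = -9*(-15216/17479) = 136944/17479 ≈ 7.8348)
(d(-73) - 1*(-10098)) - J = (4 - 1*(-10098)) - 1*136944/17479 = (4 + 10098) - 136944/17479 = 10102 - 136944/17479 = 176435914/17479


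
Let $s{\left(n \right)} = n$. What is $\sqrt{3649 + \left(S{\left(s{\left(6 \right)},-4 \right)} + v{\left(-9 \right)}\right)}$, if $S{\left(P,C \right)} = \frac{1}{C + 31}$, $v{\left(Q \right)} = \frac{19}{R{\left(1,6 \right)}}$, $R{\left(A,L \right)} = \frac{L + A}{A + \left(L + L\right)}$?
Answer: $\frac{\sqrt{14623077}}{63} \approx 60.699$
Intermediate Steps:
$R{\left(A,L \right)} = \frac{A + L}{A + 2 L}$
$v{\left(Q \right)} = \frac{247}{7}$ ($v{\left(Q \right)} = \frac{19}{\frac{1}{1 + 2 \cdot 6} \left(1 + 6\right)} = \frac{19}{\frac{1}{1 + 12} \cdot 7} = \frac{19}{\frac{1}{13} \cdot 7} = \frac{19}{\frac{7}{13}} = 19 \cdot \frac{13}{7} = \frac{247}{7}$)
$S{\left(P,C \right)} = \frac{1}{31 + C}$
$\sqrt{3649 + \left(S{\left(s{\left(6 \right)},-4 \right)} + v{\left(-9 \right)}\right)} = \sqrt{3649 + \left(\frac{1}{31 - 4} + \frac{247}{7}\right)} = \sqrt{3649 + \left(\frac{1}{27} + \frac{247}{7}\right)} = \sqrt{3649 + \frac{6676}{189}} = \sqrt{\frac{696337}{189}} = \frac{\sqrt{14623077}}{63}$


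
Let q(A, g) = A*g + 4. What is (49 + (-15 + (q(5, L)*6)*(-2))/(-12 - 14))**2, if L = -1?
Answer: 1630729/676 ≈ 2412.3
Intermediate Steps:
q(A, g) = 4 + A*g
(49 + (-15 + (q(5, L)*6)*(-2))/(-12 - 14))**2 = (49 + (-15 + ((4 + 5*(-1))*6)*(-2))/(-12 - 14))**2 = (49 + (-15 + ((4 - 5)*6)*(-2))/(-26))**2 = (49 + (-15 - 1*6*(-2))*(-1/26))**2 = (49 + (-15 - 6*(-2))*(-1/26))**2 = (49 + (-15 + 12)*(-1/26))**2 = (49 - 3*(-1/26))**2 = (49 + 3/26)**2 = (1277/26)**2 = 1630729/676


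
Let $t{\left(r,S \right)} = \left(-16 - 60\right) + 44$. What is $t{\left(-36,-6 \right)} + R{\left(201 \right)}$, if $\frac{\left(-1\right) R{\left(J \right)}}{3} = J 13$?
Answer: $-7871$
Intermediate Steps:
$R{\left(J \right)} = - 39 J$ ($R{\left(J \right)} = - 3 J 13 = - 3 \cdot 13 J = - 39 J$)
$t{\left(r,S \right)} = -32$ ($t{\left(r,S \right)} = -76 + 44 = -32$)
$t{\left(-36,-6 \right)} + R{\left(201 \right)} = -32 - 7839 = -7871$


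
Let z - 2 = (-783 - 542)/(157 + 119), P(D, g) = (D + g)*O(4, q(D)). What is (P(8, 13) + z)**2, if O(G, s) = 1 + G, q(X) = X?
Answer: 795634849/76176 ≈ 10445.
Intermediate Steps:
P(D, g) = 5*D + 5*g (P(D, g) = (D + g)*(1 + 4) = (D + g)*5 = 5*D + 5*g)
z = -773/276 (z = 2 + (-783 - 542)/(157 + 119) = 2 - 1325/276 = -773/276 ≈ -2.8007)
(P(8, 13) + z)**2 = ((5*8 + 5*13) - 773/276)**2 = ((40 + 65) - 773/276)**2 = (105 - 773/276)**2 = (28207/276)**2 = 795634849/76176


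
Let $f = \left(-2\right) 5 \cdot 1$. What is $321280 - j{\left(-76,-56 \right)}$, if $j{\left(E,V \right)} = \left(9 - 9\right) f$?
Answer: $321280$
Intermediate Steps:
$f = -10$ ($f = \left(-10\right) 1 = -10$)
$j{\left(E,V \right)} = 0$ ($j{\left(E,V \right)} = \left(9 - 9\right) \left(-10\right) = 0 \left(-10\right) = 0$)
$321280 - j{\left(-76,-56 \right)} = 321280 - 0 = 321280 + 0 = 321280$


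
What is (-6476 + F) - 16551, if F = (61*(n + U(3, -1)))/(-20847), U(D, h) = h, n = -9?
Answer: -480043259/20847 ≈ -23027.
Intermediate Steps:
F = 610/20847 (F = (61*(-9 - 1))/(-20847) = (61*(-10))*(-1/20847) = -610*(-1/20847) = 610/20847 ≈ 0.029261)
(-6476 + F) - 16551 = (-6476 + 610/20847) - 16551 = -135004562/20847 - 16551 = -480043259/20847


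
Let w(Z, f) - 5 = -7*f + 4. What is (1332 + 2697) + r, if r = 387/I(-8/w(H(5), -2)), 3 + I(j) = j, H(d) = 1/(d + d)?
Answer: 301332/77 ≈ 3913.4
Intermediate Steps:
H(d) = 1/(2*d)
w(Z, f) = 9 - 7*f (w(Z, f) = 5 + (-7*f + 4) = 5 + (4 - 7*f) = 9 - 7*f)
I(j) = -3 + j
r = -8901/77 (r = 387/(-3 - 8/(9 - 7*(-2))) = 387/(-3 - 8/(9 + 14)) = 387/(-3 - 8/23) = 387/(-77/23) = 387*(-23/77) = -8901/77 ≈ -115.60)
(1332 + 2697) + r = (1332 + 2697) - 8901/77 = 4029 - 8901/77 = 301332/77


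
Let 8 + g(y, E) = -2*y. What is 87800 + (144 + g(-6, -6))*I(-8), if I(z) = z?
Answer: 86616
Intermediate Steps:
g(y, E) = -8 - 2*y
87800 + (144 + g(-6, -6))*I(-8) = 87800 + (144 + (-8 - 2*(-6)))*(-8) = 87800 + (144 + (-8 + 12))*(-8) = 87800 + (144 + 4)*(-8) = 87800 + 148*(-8) = 87800 - 1184 = 86616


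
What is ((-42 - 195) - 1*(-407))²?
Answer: 28900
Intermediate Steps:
((-42 - 195) - 1*(-407))² = (-237 + 407)² = 170² = 28900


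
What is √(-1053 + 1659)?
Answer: √606 ≈ 24.617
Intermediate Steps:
√(-1053 + 1659) = √606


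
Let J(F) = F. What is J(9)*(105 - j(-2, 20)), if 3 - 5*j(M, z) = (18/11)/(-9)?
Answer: 10332/11 ≈ 939.27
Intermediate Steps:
j(M, z) = 7/11 (j(M, z) = ⅗ - 18/11/(5*(-9)) = ⅗ - 18*(1/11)*(-1)/(5*9) = ⅗ - 18*(-1)/(55*9) = ⅗ - ⅕*(-2/11) = ⅗ + 2/55 = 7/11)
J(9)*(105 - j(-2, 20)) = 9*(105 - 1*7/11) = 9*(105 - 7/11) = 9*(1148/11) = 10332/11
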